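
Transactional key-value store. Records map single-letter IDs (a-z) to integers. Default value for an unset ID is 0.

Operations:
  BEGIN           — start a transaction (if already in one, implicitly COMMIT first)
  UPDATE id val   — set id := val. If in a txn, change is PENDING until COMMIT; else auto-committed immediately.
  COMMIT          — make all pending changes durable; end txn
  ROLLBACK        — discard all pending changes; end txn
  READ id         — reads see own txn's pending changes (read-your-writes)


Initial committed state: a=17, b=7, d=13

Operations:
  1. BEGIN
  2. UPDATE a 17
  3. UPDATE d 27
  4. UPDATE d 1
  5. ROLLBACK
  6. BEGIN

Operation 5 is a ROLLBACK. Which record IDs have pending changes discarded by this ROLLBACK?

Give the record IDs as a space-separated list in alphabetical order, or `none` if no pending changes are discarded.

Initial committed: {a=17, b=7, d=13}
Op 1: BEGIN: in_txn=True, pending={}
Op 2: UPDATE a=17 (pending; pending now {a=17})
Op 3: UPDATE d=27 (pending; pending now {a=17, d=27})
Op 4: UPDATE d=1 (pending; pending now {a=17, d=1})
Op 5: ROLLBACK: discarded pending ['a', 'd']; in_txn=False
Op 6: BEGIN: in_txn=True, pending={}
ROLLBACK at op 5 discards: ['a', 'd']

Answer: a d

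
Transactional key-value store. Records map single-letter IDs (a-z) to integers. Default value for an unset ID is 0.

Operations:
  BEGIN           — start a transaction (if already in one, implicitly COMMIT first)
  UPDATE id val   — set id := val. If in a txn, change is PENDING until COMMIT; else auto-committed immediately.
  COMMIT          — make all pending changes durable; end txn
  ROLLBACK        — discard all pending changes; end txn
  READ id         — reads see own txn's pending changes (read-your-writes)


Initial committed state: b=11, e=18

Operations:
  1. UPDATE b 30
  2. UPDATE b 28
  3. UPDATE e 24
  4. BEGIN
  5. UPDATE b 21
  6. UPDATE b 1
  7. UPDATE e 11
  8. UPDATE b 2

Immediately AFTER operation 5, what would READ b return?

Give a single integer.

Initial committed: {b=11, e=18}
Op 1: UPDATE b=30 (auto-commit; committed b=30)
Op 2: UPDATE b=28 (auto-commit; committed b=28)
Op 3: UPDATE e=24 (auto-commit; committed e=24)
Op 4: BEGIN: in_txn=True, pending={}
Op 5: UPDATE b=21 (pending; pending now {b=21})
After op 5: visible(b) = 21 (pending={b=21}, committed={b=28, e=24})

Answer: 21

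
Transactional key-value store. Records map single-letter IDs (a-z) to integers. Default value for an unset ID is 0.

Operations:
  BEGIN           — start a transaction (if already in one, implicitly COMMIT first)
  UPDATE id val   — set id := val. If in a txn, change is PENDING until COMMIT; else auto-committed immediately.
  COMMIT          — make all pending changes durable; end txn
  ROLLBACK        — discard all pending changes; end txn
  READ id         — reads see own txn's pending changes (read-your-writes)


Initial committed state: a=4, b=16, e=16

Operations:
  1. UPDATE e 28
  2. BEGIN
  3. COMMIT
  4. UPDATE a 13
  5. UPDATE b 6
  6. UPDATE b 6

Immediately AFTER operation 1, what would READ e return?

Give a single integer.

Answer: 28

Derivation:
Initial committed: {a=4, b=16, e=16}
Op 1: UPDATE e=28 (auto-commit; committed e=28)
After op 1: visible(e) = 28 (pending={}, committed={a=4, b=16, e=28})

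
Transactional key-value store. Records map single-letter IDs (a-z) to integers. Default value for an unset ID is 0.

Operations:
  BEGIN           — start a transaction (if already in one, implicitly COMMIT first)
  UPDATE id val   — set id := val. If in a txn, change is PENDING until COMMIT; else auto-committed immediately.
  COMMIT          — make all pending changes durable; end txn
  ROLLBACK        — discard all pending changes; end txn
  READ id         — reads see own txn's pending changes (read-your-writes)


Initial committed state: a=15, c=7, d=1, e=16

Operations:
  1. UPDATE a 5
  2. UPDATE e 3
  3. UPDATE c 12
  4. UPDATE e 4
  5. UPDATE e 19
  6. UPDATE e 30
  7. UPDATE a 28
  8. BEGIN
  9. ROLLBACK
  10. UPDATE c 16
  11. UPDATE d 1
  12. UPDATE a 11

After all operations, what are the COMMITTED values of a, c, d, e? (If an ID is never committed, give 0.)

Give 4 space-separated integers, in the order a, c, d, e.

Initial committed: {a=15, c=7, d=1, e=16}
Op 1: UPDATE a=5 (auto-commit; committed a=5)
Op 2: UPDATE e=3 (auto-commit; committed e=3)
Op 3: UPDATE c=12 (auto-commit; committed c=12)
Op 4: UPDATE e=4 (auto-commit; committed e=4)
Op 5: UPDATE e=19 (auto-commit; committed e=19)
Op 6: UPDATE e=30 (auto-commit; committed e=30)
Op 7: UPDATE a=28 (auto-commit; committed a=28)
Op 8: BEGIN: in_txn=True, pending={}
Op 9: ROLLBACK: discarded pending []; in_txn=False
Op 10: UPDATE c=16 (auto-commit; committed c=16)
Op 11: UPDATE d=1 (auto-commit; committed d=1)
Op 12: UPDATE a=11 (auto-commit; committed a=11)
Final committed: {a=11, c=16, d=1, e=30}

Answer: 11 16 1 30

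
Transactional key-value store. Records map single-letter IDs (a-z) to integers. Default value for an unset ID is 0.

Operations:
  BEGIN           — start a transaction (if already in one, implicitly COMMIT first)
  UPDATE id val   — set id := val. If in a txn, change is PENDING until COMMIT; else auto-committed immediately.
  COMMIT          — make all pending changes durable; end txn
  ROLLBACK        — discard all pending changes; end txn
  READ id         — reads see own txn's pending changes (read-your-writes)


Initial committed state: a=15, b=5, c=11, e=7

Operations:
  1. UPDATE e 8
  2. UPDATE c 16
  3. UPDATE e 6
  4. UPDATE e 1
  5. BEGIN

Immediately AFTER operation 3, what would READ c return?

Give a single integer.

Answer: 16

Derivation:
Initial committed: {a=15, b=5, c=11, e=7}
Op 1: UPDATE e=8 (auto-commit; committed e=8)
Op 2: UPDATE c=16 (auto-commit; committed c=16)
Op 3: UPDATE e=6 (auto-commit; committed e=6)
After op 3: visible(c) = 16 (pending={}, committed={a=15, b=5, c=16, e=6})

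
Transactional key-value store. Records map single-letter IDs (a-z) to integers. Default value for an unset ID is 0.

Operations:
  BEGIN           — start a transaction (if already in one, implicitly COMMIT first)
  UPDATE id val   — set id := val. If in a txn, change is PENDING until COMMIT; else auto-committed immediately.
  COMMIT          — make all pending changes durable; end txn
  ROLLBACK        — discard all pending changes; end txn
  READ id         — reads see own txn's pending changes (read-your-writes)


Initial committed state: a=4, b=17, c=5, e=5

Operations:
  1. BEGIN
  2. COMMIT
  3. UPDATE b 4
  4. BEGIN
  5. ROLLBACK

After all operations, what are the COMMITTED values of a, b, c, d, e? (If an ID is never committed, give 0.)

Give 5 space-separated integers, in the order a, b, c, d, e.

Initial committed: {a=4, b=17, c=5, e=5}
Op 1: BEGIN: in_txn=True, pending={}
Op 2: COMMIT: merged [] into committed; committed now {a=4, b=17, c=5, e=5}
Op 3: UPDATE b=4 (auto-commit; committed b=4)
Op 4: BEGIN: in_txn=True, pending={}
Op 5: ROLLBACK: discarded pending []; in_txn=False
Final committed: {a=4, b=4, c=5, e=5}

Answer: 4 4 5 0 5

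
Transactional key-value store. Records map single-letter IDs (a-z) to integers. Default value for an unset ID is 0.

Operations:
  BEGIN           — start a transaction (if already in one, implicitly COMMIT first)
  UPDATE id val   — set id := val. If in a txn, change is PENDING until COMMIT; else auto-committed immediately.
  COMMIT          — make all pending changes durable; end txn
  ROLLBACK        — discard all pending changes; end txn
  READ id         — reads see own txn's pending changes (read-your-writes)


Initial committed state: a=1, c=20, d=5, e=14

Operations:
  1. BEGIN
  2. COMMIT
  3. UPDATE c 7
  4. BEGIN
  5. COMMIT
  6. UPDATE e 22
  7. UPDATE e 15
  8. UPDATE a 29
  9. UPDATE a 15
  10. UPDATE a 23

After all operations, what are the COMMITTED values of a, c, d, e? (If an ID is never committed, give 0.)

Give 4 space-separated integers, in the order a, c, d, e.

Initial committed: {a=1, c=20, d=5, e=14}
Op 1: BEGIN: in_txn=True, pending={}
Op 2: COMMIT: merged [] into committed; committed now {a=1, c=20, d=5, e=14}
Op 3: UPDATE c=7 (auto-commit; committed c=7)
Op 4: BEGIN: in_txn=True, pending={}
Op 5: COMMIT: merged [] into committed; committed now {a=1, c=7, d=5, e=14}
Op 6: UPDATE e=22 (auto-commit; committed e=22)
Op 7: UPDATE e=15 (auto-commit; committed e=15)
Op 8: UPDATE a=29 (auto-commit; committed a=29)
Op 9: UPDATE a=15 (auto-commit; committed a=15)
Op 10: UPDATE a=23 (auto-commit; committed a=23)
Final committed: {a=23, c=7, d=5, e=15}

Answer: 23 7 5 15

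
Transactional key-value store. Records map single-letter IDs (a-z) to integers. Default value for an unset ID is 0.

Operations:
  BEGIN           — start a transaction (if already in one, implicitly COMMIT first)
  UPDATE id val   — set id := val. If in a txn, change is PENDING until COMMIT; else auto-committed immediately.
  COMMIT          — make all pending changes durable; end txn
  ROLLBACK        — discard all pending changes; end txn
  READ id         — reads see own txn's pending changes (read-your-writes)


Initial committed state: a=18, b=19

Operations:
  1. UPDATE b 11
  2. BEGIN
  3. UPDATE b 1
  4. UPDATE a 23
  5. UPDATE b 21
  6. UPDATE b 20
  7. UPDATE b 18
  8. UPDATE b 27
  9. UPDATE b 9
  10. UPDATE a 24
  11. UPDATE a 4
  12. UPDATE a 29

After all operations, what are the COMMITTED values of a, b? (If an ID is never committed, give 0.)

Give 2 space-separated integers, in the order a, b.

Answer: 18 11

Derivation:
Initial committed: {a=18, b=19}
Op 1: UPDATE b=11 (auto-commit; committed b=11)
Op 2: BEGIN: in_txn=True, pending={}
Op 3: UPDATE b=1 (pending; pending now {b=1})
Op 4: UPDATE a=23 (pending; pending now {a=23, b=1})
Op 5: UPDATE b=21 (pending; pending now {a=23, b=21})
Op 6: UPDATE b=20 (pending; pending now {a=23, b=20})
Op 7: UPDATE b=18 (pending; pending now {a=23, b=18})
Op 8: UPDATE b=27 (pending; pending now {a=23, b=27})
Op 9: UPDATE b=9 (pending; pending now {a=23, b=9})
Op 10: UPDATE a=24 (pending; pending now {a=24, b=9})
Op 11: UPDATE a=4 (pending; pending now {a=4, b=9})
Op 12: UPDATE a=29 (pending; pending now {a=29, b=9})
Final committed: {a=18, b=11}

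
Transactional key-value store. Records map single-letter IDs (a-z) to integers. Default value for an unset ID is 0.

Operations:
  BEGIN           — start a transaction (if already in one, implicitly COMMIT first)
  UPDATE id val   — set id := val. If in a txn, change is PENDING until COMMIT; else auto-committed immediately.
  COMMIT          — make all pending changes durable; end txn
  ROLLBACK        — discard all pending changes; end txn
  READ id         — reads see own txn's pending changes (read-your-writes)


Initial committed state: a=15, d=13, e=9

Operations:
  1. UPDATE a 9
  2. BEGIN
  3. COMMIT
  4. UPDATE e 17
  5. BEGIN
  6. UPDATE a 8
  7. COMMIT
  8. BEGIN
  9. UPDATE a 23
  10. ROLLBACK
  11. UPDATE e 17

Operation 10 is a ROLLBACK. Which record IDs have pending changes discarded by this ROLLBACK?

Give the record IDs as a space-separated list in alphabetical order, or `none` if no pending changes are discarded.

Initial committed: {a=15, d=13, e=9}
Op 1: UPDATE a=9 (auto-commit; committed a=9)
Op 2: BEGIN: in_txn=True, pending={}
Op 3: COMMIT: merged [] into committed; committed now {a=9, d=13, e=9}
Op 4: UPDATE e=17 (auto-commit; committed e=17)
Op 5: BEGIN: in_txn=True, pending={}
Op 6: UPDATE a=8 (pending; pending now {a=8})
Op 7: COMMIT: merged ['a'] into committed; committed now {a=8, d=13, e=17}
Op 8: BEGIN: in_txn=True, pending={}
Op 9: UPDATE a=23 (pending; pending now {a=23})
Op 10: ROLLBACK: discarded pending ['a']; in_txn=False
Op 11: UPDATE e=17 (auto-commit; committed e=17)
ROLLBACK at op 10 discards: ['a']

Answer: a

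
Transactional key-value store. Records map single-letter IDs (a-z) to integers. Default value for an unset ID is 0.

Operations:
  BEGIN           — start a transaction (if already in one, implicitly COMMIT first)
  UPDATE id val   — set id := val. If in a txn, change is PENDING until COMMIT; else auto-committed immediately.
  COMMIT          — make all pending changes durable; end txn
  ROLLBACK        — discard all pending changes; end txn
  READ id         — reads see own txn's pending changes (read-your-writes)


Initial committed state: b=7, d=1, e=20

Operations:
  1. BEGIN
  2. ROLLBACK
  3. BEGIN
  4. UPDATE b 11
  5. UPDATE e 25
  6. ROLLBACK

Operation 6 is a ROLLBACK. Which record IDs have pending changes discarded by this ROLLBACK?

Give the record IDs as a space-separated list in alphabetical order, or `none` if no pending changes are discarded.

Initial committed: {b=7, d=1, e=20}
Op 1: BEGIN: in_txn=True, pending={}
Op 2: ROLLBACK: discarded pending []; in_txn=False
Op 3: BEGIN: in_txn=True, pending={}
Op 4: UPDATE b=11 (pending; pending now {b=11})
Op 5: UPDATE e=25 (pending; pending now {b=11, e=25})
Op 6: ROLLBACK: discarded pending ['b', 'e']; in_txn=False
ROLLBACK at op 6 discards: ['b', 'e']

Answer: b e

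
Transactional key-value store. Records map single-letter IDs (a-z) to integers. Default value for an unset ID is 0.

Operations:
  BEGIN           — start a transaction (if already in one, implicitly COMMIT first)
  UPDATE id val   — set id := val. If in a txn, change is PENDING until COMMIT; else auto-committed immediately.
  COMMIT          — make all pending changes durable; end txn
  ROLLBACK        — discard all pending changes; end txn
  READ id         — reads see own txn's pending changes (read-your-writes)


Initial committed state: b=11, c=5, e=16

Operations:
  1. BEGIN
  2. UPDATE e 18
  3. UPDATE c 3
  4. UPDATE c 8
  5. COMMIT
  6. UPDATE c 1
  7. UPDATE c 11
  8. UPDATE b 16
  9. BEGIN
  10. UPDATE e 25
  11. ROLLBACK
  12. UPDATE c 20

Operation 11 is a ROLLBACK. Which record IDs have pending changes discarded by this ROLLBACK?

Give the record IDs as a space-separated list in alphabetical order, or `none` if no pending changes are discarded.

Initial committed: {b=11, c=5, e=16}
Op 1: BEGIN: in_txn=True, pending={}
Op 2: UPDATE e=18 (pending; pending now {e=18})
Op 3: UPDATE c=3 (pending; pending now {c=3, e=18})
Op 4: UPDATE c=8 (pending; pending now {c=8, e=18})
Op 5: COMMIT: merged ['c', 'e'] into committed; committed now {b=11, c=8, e=18}
Op 6: UPDATE c=1 (auto-commit; committed c=1)
Op 7: UPDATE c=11 (auto-commit; committed c=11)
Op 8: UPDATE b=16 (auto-commit; committed b=16)
Op 9: BEGIN: in_txn=True, pending={}
Op 10: UPDATE e=25 (pending; pending now {e=25})
Op 11: ROLLBACK: discarded pending ['e']; in_txn=False
Op 12: UPDATE c=20 (auto-commit; committed c=20)
ROLLBACK at op 11 discards: ['e']

Answer: e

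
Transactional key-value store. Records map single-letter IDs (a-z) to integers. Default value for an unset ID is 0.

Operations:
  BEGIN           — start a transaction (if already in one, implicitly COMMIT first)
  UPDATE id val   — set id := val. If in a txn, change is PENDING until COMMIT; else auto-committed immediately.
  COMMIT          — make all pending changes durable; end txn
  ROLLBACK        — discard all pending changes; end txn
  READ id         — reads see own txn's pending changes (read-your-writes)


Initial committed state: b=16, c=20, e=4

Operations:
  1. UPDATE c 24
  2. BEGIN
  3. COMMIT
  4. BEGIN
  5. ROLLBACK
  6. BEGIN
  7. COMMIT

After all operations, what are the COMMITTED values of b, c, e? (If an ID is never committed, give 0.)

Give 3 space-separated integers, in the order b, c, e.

Initial committed: {b=16, c=20, e=4}
Op 1: UPDATE c=24 (auto-commit; committed c=24)
Op 2: BEGIN: in_txn=True, pending={}
Op 3: COMMIT: merged [] into committed; committed now {b=16, c=24, e=4}
Op 4: BEGIN: in_txn=True, pending={}
Op 5: ROLLBACK: discarded pending []; in_txn=False
Op 6: BEGIN: in_txn=True, pending={}
Op 7: COMMIT: merged [] into committed; committed now {b=16, c=24, e=4}
Final committed: {b=16, c=24, e=4}

Answer: 16 24 4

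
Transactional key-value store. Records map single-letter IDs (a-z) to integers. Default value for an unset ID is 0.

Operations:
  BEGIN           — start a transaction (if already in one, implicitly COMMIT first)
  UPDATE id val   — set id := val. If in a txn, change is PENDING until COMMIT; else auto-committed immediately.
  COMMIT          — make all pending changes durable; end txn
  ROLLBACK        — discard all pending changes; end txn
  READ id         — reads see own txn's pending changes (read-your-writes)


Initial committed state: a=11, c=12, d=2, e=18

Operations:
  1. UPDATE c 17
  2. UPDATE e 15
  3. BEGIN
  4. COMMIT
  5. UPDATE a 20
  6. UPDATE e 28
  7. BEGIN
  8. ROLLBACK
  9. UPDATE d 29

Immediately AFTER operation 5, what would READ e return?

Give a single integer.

Initial committed: {a=11, c=12, d=2, e=18}
Op 1: UPDATE c=17 (auto-commit; committed c=17)
Op 2: UPDATE e=15 (auto-commit; committed e=15)
Op 3: BEGIN: in_txn=True, pending={}
Op 4: COMMIT: merged [] into committed; committed now {a=11, c=17, d=2, e=15}
Op 5: UPDATE a=20 (auto-commit; committed a=20)
After op 5: visible(e) = 15 (pending={}, committed={a=20, c=17, d=2, e=15})

Answer: 15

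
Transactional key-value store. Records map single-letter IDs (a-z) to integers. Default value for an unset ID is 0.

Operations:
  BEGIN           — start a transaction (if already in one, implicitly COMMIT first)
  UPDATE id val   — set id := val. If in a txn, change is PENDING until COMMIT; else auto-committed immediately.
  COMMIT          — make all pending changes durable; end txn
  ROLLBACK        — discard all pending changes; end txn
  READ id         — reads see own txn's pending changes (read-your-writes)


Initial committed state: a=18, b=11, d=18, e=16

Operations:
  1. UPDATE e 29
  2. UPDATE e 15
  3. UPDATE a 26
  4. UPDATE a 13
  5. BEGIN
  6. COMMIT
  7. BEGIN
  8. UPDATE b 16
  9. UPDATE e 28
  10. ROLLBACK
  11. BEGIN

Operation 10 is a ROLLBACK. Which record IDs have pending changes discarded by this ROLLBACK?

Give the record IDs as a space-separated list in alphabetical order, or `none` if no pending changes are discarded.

Answer: b e

Derivation:
Initial committed: {a=18, b=11, d=18, e=16}
Op 1: UPDATE e=29 (auto-commit; committed e=29)
Op 2: UPDATE e=15 (auto-commit; committed e=15)
Op 3: UPDATE a=26 (auto-commit; committed a=26)
Op 4: UPDATE a=13 (auto-commit; committed a=13)
Op 5: BEGIN: in_txn=True, pending={}
Op 6: COMMIT: merged [] into committed; committed now {a=13, b=11, d=18, e=15}
Op 7: BEGIN: in_txn=True, pending={}
Op 8: UPDATE b=16 (pending; pending now {b=16})
Op 9: UPDATE e=28 (pending; pending now {b=16, e=28})
Op 10: ROLLBACK: discarded pending ['b', 'e']; in_txn=False
Op 11: BEGIN: in_txn=True, pending={}
ROLLBACK at op 10 discards: ['b', 'e']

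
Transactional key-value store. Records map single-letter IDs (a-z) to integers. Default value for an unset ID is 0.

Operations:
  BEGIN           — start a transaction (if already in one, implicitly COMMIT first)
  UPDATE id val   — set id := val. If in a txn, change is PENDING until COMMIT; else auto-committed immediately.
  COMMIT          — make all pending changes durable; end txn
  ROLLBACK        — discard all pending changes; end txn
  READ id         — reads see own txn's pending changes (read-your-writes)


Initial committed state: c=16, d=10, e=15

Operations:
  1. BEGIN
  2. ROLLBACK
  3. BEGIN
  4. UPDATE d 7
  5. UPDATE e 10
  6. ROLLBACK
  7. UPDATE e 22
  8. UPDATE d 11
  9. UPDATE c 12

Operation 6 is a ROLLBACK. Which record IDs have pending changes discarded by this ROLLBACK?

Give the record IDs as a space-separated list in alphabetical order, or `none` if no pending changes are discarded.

Initial committed: {c=16, d=10, e=15}
Op 1: BEGIN: in_txn=True, pending={}
Op 2: ROLLBACK: discarded pending []; in_txn=False
Op 3: BEGIN: in_txn=True, pending={}
Op 4: UPDATE d=7 (pending; pending now {d=7})
Op 5: UPDATE e=10 (pending; pending now {d=7, e=10})
Op 6: ROLLBACK: discarded pending ['d', 'e']; in_txn=False
Op 7: UPDATE e=22 (auto-commit; committed e=22)
Op 8: UPDATE d=11 (auto-commit; committed d=11)
Op 9: UPDATE c=12 (auto-commit; committed c=12)
ROLLBACK at op 6 discards: ['d', 'e']

Answer: d e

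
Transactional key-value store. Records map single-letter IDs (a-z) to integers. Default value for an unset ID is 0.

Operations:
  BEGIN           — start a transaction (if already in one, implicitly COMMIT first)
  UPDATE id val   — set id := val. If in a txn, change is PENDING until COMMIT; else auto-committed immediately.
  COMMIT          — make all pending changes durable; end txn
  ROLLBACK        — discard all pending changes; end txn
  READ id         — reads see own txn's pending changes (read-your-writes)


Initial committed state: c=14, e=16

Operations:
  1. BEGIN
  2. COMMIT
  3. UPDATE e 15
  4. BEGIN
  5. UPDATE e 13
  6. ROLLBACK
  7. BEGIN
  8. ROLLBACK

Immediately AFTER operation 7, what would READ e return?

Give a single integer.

Answer: 15

Derivation:
Initial committed: {c=14, e=16}
Op 1: BEGIN: in_txn=True, pending={}
Op 2: COMMIT: merged [] into committed; committed now {c=14, e=16}
Op 3: UPDATE e=15 (auto-commit; committed e=15)
Op 4: BEGIN: in_txn=True, pending={}
Op 5: UPDATE e=13 (pending; pending now {e=13})
Op 6: ROLLBACK: discarded pending ['e']; in_txn=False
Op 7: BEGIN: in_txn=True, pending={}
After op 7: visible(e) = 15 (pending={}, committed={c=14, e=15})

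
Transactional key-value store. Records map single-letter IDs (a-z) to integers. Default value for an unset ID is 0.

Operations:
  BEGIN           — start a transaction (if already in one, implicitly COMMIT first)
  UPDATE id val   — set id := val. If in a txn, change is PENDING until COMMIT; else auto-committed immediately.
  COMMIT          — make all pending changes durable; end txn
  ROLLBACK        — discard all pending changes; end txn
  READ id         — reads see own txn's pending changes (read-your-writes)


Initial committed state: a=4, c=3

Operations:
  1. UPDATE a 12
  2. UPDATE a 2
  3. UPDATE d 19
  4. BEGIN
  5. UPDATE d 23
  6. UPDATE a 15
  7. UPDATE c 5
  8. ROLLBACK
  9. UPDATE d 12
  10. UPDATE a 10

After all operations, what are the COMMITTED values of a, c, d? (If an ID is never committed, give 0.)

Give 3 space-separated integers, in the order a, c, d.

Initial committed: {a=4, c=3}
Op 1: UPDATE a=12 (auto-commit; committed a=12)
Op 2: UPDATE a=2 (auto-commit; committed a=2)
Op 3: UPDATE d=19 (auto-commit; committed d=19)
Op 4: BEGIN: in_txn=True, pending={}
Op 5: UPDATE d=23 (pending; pending now {d=23})
Op 6: UPDATE a=15 (pending; pending now {a=15, d=23})
Op 7: UPDATE c=5 (pending; pending now {a=15, c=5, d=23})
Op 8: ROLLBACK: discarded pending ['a', 'c', 'd']; in_txn=False
Op 9: UPDATE d=12 (auto-commit; committed d=12)
Op 10: UPDATE a=10 (auto-commit; committed a=10)
Final committed: {a=10, c=3, d=12}

Answer: 10 3 12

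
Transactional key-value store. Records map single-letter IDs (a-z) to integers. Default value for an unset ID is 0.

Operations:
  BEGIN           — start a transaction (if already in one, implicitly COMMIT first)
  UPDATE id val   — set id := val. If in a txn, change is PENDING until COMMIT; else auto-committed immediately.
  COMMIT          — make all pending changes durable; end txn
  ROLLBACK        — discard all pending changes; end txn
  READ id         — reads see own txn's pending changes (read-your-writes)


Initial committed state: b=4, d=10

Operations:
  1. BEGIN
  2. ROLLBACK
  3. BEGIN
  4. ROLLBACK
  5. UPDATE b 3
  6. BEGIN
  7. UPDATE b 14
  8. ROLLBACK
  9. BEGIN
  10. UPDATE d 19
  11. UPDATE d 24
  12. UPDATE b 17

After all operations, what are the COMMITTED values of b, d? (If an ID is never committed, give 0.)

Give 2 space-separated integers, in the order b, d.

Answer: 3 10

Derivation:
Initial committed: {b=4, d=10}
Op 1: BEGIN: in_txn=True, pending={}
Op 2: ROLLBACK: discarded pending []; in_txn=False
Op 3: BEGIN: in_txn=True, pending={}
Op 4: ROLLBACK: discarded pending []; in_txn=False
Op 5: UPDATE b=3 (auto-commit; committed b=3)
Op 6: BEGIN: in_txn=True, pending={}
Op 7: UPDATE b=14 (pending; pending now {b=14})
Op 8: ROLLBACK: discarded pending ['b']; in_txn=False
Op 9: BEGIN: in_txn=True, pending={}
Op 10: UPDATE d=19 (pending; pending now {d=19})
Op 11: UPDATE d=24 (pending; pending now {d=24})
Op 12: UPDATE b=17 (pending; pending now {b=17, d=24})
Final committed: {b=3, d=10}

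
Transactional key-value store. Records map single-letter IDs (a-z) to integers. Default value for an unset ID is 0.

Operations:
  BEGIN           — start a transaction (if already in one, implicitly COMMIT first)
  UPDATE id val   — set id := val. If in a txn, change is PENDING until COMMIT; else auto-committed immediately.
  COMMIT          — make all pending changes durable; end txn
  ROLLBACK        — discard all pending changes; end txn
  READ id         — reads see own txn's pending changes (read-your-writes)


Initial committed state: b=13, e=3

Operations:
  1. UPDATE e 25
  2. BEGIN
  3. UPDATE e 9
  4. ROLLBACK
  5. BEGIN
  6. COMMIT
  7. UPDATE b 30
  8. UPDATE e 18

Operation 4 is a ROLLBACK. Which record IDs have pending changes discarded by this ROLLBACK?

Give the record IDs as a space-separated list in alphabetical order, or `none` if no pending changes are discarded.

Initial committed: {b=13, e=3}
Op 1: UPDATE e=25 (auto-commit; committed e=25)
Op 2: BEGIN: in_txn=True, pending={}
Op 3: UPDATE e=9 (pending; pending now {e=9})
Op 4: ROLLBACK: discarded pending ['e']; in_txn=False
Op 5: BEGIN: in_txn=True, pending={}
Op 6: COMMIT: merged [] into committed; committed now {b=13, e=25}
Op 7: UPDATE b=30 (auto-commit; committed b=30)
Op 8: UPDATE e=18 (auto-commit; committed e=18)
ROLLBACK at op 4 discards: ['e']

Answer: e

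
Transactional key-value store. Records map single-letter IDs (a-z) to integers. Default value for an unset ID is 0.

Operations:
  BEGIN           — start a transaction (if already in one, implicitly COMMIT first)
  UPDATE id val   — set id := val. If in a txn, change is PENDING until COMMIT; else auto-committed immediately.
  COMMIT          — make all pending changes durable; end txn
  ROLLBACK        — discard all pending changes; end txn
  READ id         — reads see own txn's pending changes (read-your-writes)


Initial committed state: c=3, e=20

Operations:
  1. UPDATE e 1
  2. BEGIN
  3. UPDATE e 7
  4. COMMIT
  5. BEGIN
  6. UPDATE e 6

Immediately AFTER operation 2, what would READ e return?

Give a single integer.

Initial committed: {c=3, e=20}
Op 1: UPDATE e=1 (auto-commit; committed e=1)
Op 2: BEGIN: in_txn=True, pending={}
After op 2: visible(e) = 1 (pending={}, committed={c=3, e=1})

Answer: 1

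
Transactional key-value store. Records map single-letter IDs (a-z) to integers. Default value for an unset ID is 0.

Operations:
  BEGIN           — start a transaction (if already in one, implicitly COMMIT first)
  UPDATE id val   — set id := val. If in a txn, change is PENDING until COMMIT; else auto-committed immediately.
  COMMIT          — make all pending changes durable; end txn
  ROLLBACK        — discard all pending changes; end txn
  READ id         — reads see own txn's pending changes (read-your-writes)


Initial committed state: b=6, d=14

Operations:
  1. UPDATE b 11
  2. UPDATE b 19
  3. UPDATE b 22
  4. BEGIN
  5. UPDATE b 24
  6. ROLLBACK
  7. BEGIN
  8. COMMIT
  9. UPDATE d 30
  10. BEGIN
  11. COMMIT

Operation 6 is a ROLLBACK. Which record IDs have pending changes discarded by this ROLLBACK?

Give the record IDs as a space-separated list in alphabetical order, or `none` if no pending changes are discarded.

Answer: b

Derivation:
Initial committed: {b=6, d=14}
Op 1: UPDATE b=11 (auto-commit; committed b=11)
Op 2: UPDATE b=19 (auto-commit; committed b=19)
Op 3: UPDATE b=22 (auto-commit; committed b=22)
Op 4: BEGIN: in_txn=True, pending={}
Op 5: UPDATE b=24 (pending; pending now {b=24})
Op 6: ROLLBACK: discarded pending ['b']; in_txn=False
Op 7: BEGIN: in_txn=True, pending={}
Op 8: COMMIT: merged [] into committed; committed now {b=22, d=14}
Op 9: UPDATE d=30 (auto-commit; committed d=30)
Op 10: BEGIN: in_txn=True, pending={}
Op 11: COMMIT: merged [] into committed; committed now {b=22, d=30}
ROLLBACK at op 6 discards: ['b']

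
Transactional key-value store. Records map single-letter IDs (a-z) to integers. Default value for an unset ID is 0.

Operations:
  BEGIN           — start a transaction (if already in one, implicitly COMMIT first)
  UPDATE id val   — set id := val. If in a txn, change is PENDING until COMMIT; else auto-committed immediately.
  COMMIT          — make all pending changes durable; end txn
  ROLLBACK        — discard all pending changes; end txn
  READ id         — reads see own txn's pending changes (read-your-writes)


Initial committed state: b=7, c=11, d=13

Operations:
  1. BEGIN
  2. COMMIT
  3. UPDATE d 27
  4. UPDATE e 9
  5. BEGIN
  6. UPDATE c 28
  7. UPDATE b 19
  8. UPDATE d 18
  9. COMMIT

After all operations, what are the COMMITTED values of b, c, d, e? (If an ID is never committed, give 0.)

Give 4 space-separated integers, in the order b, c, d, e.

Answer: 19 28 18 9

Derivation:
Initial committed: {b=7, c=11, d=13}
Op 1: BEGIN: in_txn=True, pending={}
Op 2: COMMIT: merged [] into committed; committed now {b=7, c=11, d=13}
Op 3: UPDATE d=27 (auto-commit; committed d=27)
Op 4: UPDATE e=9 (auto-commit; committed e=9)
Op 5: BEGIN: in_txn=True, pending={}
Op 6: UPDATE c=28 (pending; pending now {c=28})
Op 7: UPDATE b=19 (pending; pending now {b=19, c=28})
Op 8: UPDATE d=18 (pending; pending now {b=19, c=28, d=18})
Op 9: COMMIT: merged ['b', 'c', 'd'] into committed; committed now {b=19, c=28, d=18, e=9}
Final committed: {b=19, c=28, d=18, e=9}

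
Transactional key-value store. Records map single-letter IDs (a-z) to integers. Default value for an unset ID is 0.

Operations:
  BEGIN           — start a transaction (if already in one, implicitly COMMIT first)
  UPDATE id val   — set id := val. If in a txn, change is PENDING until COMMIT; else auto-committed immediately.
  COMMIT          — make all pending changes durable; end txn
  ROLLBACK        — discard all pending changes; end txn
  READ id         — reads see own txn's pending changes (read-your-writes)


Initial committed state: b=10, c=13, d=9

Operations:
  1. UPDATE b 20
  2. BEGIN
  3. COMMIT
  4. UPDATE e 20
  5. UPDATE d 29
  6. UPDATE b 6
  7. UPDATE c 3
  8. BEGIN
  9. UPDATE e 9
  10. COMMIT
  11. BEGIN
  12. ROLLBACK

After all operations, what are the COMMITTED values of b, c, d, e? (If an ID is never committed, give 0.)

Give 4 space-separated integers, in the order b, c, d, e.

Initial committed: {b=10, c=13, d=9}
Op 1: UPDATE b=20 (auto-commit; committed b=20)
Op 2: BEGIN: in_txn=True, pending={}
Op 3: COMMIT: merged [] into committed; committed now {b=20, c=13, d=9}
Op 4: UPDATE e=20 (auto-commit; committed e=20)
Op 5: UPDATE d=29 (auto-commit; committed d=29)
Op 6: UPDATE b=6 (auto-commit; committed b=6)
Op 7: UPDATE c=3 (auto-commit; committed c=3)
Op 8: BEGIN: in_txn=True, pending={}
Op 9: UPDATE e=9 (pending; pending now {e=9})
Op 10: COMMIT: merged ['e'] into committed; committed now {b=6, c=3, d=29, e=9}
Op 11: BEGIN: in_txn=True, pending={}
Op 12: ROLLBACK: discarded pending []; in_txn=False
Final committed: {b=6, c=3, d=29, e=9}

Answer: 6 3 29 9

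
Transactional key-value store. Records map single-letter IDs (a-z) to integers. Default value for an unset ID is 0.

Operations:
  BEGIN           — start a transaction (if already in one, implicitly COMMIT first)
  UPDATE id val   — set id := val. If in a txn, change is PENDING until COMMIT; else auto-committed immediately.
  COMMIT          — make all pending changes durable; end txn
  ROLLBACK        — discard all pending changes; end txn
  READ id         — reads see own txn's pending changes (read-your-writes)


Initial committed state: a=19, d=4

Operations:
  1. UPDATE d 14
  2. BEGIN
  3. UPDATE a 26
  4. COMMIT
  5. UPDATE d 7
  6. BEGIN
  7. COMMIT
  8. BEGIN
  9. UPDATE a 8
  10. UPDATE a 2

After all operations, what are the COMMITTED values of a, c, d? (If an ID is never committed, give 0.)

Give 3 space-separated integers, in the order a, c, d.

Answer: 26 0 7

Derivation:
Initial committed: {a=19, d=4}
Op 1: UPDATE d=14 (auto-commit; committed d=14)
Op 2: BEGIN: in_txn=True, pending={}
Op 3: UPDATE a=26 (pending; pending now {a=26})
Op 4: COMMIT: merged ['a'] into committed; committed now {a=26, d=14}
Op 5: UPDATE d=7 (auto-commit; committed d=7)
Op 6: BEGIN: in_txn=True, pending={}
Op 7: COMMIT: merged [] into committed; committed now {a=26, d=7}
Op 8: BEGIN: in_txn=True, pending={}
Op 9: UPDATE a=8 (pending; pending now {a=8})
Op 10: UPDATE a=2 (pending; pending now {a=2})
Final committed: {a=26, d=7}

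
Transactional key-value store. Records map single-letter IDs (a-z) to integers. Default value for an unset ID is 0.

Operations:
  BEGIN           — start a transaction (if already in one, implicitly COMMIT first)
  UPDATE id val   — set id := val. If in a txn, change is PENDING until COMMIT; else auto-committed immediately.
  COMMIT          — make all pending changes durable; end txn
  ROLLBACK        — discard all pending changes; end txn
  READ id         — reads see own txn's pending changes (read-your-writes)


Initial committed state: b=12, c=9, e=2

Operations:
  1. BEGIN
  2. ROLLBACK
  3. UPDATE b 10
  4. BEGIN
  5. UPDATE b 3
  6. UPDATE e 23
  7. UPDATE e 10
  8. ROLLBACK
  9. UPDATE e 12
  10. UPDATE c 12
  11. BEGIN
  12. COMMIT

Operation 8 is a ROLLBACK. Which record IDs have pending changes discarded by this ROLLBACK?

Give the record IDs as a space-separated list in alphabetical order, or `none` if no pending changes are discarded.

Initial committed: {b=12, c=9, e=2}
Op 1: BEGIN: in_txn=True, pending={}
Op 2: ROLLBACK: discarded pending []; in_txn=False
Op 3: UPDATE b=10 (auto-commit; committed b=10)
Op 4: BEGIN: in_txn=True, pending={}
Op 5: UPDATE b=3 (pending; pending now {b=3})
Op 6: UPDATE e=23 (pending; pending now {b=3, e=23})
Op 7: UPDATE e=10 (pending; pending now {b=3, e=10})
Op 8: ROLLBACK: discarded pending ['b', 'e']; in_txn=False
Op 9: UPDATE e=12 (auto-commit; committed e=12)
Op 10: UPDATE c=12 (auto-commit; committed c=12)
Op 11: BEGIN: in_txn=True, pending={}
Op 12: COMMIT: merged [] into committed; committed now {b=10, c=12, e=12}
ROLLBACK at op 8 discards: ['b', 'e']

Answer: b e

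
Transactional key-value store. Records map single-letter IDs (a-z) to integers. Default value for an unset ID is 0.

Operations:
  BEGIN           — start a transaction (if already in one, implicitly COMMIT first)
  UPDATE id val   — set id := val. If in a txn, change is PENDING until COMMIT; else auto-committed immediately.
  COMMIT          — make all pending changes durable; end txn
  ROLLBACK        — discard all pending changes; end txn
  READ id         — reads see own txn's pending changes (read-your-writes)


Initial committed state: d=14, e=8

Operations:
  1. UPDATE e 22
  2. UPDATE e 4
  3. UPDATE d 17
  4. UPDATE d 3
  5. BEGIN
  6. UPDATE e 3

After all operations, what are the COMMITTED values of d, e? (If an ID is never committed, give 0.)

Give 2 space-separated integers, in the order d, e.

Answer: 3 4

Derivation:
Initial committed: {d=14, e=8}
Op 1: UPDATE e=22 (auto-commit; committed e=22)
Op 2: UPDATE e=4 (auto-commit; committed e=4)
Op 3: UPDATE d=17 (auto-commit; committed d=17)
Op 4: UPDATE d=3 (auto-commit; committed d=3)
Op 5: BEGIN: in_txn=True, pending={}
Op 6: UPDATE e=3 (pending; pending now {e=3})
Final committed: {d=3, e=4}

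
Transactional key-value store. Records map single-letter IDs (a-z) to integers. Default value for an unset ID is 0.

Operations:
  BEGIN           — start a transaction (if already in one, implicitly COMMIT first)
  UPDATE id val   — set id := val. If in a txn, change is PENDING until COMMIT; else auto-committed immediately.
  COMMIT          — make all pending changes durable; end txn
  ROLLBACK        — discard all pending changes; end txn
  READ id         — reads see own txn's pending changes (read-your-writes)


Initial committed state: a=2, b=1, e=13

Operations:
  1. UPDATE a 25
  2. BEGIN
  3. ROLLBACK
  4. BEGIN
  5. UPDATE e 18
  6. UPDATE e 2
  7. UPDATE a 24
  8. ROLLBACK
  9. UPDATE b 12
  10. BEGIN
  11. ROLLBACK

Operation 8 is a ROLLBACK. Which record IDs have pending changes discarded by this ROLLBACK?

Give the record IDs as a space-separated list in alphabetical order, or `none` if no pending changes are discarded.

Initial committed: {a=2, b=1, e=13}
Op 1: UPDATE a=25 (auto-commit; committed a=25)
Op 2: BEGIN: in_txn=True, pending={}
Op 3: ROLLBACK: discarded pending []; in_txn=False
Op 4: BEGIN: in_txn=True, pending={}
Op 5: UPDATE e=18 (pending; pending now {e=18})
Op 6: UPDATE e=2 (pending; pending now {e=2})
Op 7: UPDATE a=24 (pending; pending now {a=24, e=2})
Op 8: ROLLBACK: discarded pending ['a', 'e']; in_txn=False
Op 9: UPDATE b=12 (auto-commit; committed b=12)
Op 10: BEGIN: in_txn=True, pending={}
Op 11: ROLLBACK: discarded pending []; in_txn=False
ROLLBACK at op 8 discards: ['a', 'e']

Answer: a e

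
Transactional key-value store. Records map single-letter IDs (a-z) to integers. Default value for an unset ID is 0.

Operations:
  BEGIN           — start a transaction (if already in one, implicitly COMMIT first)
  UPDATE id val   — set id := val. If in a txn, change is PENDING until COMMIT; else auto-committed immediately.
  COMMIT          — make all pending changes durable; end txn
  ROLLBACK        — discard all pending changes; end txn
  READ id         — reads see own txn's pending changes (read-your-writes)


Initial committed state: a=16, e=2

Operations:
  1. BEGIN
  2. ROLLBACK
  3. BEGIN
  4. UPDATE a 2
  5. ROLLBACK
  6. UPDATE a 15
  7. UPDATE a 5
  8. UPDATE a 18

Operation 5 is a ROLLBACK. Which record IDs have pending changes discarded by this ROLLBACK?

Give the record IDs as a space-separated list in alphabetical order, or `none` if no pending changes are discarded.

Answer: a

Derivation:
Initial committed: {a=16, e=2}
Op 1: BEGIN: in_txn=True, pending={}
Op 2: ROLLBACK: discarded pending []; in_txn=False
Op 3: BEGIN: in_txn=True, pending={}
Op 4: UPDATE a=2 (pending; pending now {a=2})
Op 5: ROLLBACK: discarded pending ['a']; in_txn=False
Op 6: UPDATE a=15 (auto-commit; committed a=15)
Op 7: UPDATE a=5 (auto-commit; committed a=5)
Op 8: UPDATE a=18 (auto-commit; committed a=18)
ROLLBACK at op 5 discards: ['a']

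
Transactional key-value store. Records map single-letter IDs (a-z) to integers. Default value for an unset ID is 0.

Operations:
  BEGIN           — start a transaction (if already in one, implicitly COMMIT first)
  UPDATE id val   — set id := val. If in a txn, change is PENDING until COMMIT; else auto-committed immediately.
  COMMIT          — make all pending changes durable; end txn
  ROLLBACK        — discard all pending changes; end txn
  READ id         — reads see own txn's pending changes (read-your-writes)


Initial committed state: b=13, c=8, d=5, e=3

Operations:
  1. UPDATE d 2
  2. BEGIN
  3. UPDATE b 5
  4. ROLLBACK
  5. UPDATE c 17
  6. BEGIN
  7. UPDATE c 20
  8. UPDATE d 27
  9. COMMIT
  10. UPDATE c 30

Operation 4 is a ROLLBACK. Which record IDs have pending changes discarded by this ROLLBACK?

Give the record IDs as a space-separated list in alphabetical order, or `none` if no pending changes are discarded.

Initial committed: {b=13, c=8, d=5, e=3}
Op 1: UPDATE d=2 (auto-commit; committed d=2)
Op 2: BEGIN: in_txn=True, pending={}
Op 3: UPDATE b=5 (pending; pending now {b=5})
Op 4: ROLLBACK: discarded pending ['b']; in_txn=False
Op 5: UPDATE c=17 (auto-commit; committed c=17)
Op 6: BEGIN: in_txn=True, pending={}
Op 7: UPDATE c=20 (pending; pending now {c=20})
Op 8: UPDATE d=27 (pending; pending now {c=20, d=27})
Op 9: COMMIT: merged ['c', 'd'] into committed; committed now {b=13, c=20, d=27, e=3}
Op 10: UPDATE c=30 (auto-commit; committed c=30)
ROLLBACK at op 4 discards: ['b']

Answer: b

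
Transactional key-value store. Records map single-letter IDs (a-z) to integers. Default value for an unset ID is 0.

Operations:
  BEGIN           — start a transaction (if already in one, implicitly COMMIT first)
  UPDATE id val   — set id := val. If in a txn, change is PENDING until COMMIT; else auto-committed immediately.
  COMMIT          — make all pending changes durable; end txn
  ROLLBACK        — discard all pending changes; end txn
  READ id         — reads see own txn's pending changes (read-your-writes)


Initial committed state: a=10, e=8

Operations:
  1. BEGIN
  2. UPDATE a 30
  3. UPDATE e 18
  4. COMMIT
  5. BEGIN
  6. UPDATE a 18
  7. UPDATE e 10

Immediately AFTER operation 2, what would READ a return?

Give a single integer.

Answer: 30

Derivation:
Initial committed: {a=10, e=8}
Op 1: BEGIN: in_txn=True, pending={}
Op 2: UPDATE a=30 (pending; pending now {a=30})
After op 2: visible(a) = 30 (pending={a=30}, committed={a=10, e=8})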